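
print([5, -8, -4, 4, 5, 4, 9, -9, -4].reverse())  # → None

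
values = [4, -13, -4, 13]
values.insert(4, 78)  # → [4, -13, -4, 13, 78]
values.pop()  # 78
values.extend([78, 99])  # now [4, -13, -4, 13, 78, 99]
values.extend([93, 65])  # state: [4, -13, -4, 13, 78, 99, 93, 65]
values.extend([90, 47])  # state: [4, -13, -4, 13, 78, 99, 93, 65, 90, 47]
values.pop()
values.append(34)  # [4, -13, -4, 13, 78, 99, 93, 65, 90, 34]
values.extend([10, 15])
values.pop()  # 15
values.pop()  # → 10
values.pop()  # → 34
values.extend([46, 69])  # [4, -13, -4, 13, 78, 99, 93, 65, 90, 46, 69]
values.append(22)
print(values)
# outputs [4, -13, -4, 13, 78, 99, 93, 65, 90, 46, 69, 22]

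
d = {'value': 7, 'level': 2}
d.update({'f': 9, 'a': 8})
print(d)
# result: {'value': 7, 'level': 2, 'f': 9, 'a': 8}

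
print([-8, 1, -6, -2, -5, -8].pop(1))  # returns 1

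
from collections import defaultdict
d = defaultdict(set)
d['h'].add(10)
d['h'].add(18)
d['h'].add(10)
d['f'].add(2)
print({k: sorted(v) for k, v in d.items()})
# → {'h': [10, 18], 'f': [2]}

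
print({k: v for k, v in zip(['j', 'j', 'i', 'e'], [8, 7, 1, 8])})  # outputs {'j': 7, 'i': 1, 'e': 8}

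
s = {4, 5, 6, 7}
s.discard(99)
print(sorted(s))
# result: [4, 5, 6, 7]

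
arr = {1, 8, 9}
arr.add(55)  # {1, 8, 9, 55}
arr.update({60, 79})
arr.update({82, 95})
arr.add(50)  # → {1, 8, 9, 50, 55, 60, 79, 82, 95}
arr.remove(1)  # {8, 9, 50, 55, 60, 79, 82, 95}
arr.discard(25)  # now {8, 9, 50, 55, 60, 79, 82, 95}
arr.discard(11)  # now {8, 9, 50, 55, 60, 79, 82, 95}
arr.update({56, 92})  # {8, 9, 50, 55, 56, 60, 79, 82, 92, 95}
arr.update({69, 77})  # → {8, 9, 50, 55, 56, 60, 69, 77, 79, 82, 92, 95}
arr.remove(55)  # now {8, 9, 50, 56, 60, 69, 77, 79, 82, 92, 95}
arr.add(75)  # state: {8, 9, 50, 56, 60, 69, 75, 77, 79, 82, 92, 95}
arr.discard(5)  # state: {8, 9, 50, 56, 60, 69, 75, 77, 79, 82, 92, 95}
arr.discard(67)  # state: {8, 9, 50, 56, 60, 69, 75, 77, 79, 82, 92, 95}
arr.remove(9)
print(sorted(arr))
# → [8, 50, 56, 60, 69, 75, 77, 79, 82, 92, 95]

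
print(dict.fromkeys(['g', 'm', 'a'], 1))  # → {'g': 1, 'm': 1, 'a': 1}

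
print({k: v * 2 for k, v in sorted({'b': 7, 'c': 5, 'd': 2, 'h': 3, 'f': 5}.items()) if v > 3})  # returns {'b': 14, 'c': 10, 'f': 10}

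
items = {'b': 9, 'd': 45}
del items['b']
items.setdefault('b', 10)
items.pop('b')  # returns 10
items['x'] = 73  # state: {'d': 45, 'x': 73}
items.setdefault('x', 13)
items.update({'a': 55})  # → {'d': 45, 'x': 73, 'a': 55}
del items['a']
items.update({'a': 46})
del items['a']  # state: {'d': 45, 'x': 73}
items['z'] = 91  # {'d': 45, 'x': 73, 'z': 91}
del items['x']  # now {'d': 45, 'z': 91}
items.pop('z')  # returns 91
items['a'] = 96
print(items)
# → {'d': 45, 'a': 96}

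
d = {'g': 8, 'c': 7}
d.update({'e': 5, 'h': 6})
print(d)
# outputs {'g': 8, 'c': 7, 'e': 5, 'h': 6}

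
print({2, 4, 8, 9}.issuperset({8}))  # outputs True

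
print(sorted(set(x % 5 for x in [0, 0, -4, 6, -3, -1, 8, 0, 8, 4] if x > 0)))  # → [1, 3, 4]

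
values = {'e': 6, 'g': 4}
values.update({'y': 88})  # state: {'e': 6, 'g': 4, 'y': 88}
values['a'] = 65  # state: {'e': 6, 'g': 4, 'y': 88, 'a': 65}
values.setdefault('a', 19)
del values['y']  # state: {'e': 6, 'g': 4, 'a': 65}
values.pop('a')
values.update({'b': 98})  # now {'e': 6, 'g': 4, 'b': 98}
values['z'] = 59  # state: {'e': 6, 'g': 4, 'b': 98, 'z': 59}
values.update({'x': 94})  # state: {'e': 6, 'g': 4, 'b': 98, 'z': 59, 'x': 94}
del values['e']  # {'g': 4, 'b': 98, 'z': 59, 'x': 94}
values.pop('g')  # 4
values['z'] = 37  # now {'b': 98, 'z': 37, 'x': 94}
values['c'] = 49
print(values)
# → {'b': 98, 'z': 37, 'x': 94, 'c': 49}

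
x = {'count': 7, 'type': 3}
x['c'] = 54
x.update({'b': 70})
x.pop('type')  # 3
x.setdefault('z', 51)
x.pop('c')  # 54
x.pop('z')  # 51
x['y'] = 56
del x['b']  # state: {'count': 7, 'y': 56}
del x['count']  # {'y': 56}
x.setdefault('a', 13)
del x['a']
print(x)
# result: {'y': 56}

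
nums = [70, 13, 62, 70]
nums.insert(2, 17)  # [70, 13, 17, 62, 70]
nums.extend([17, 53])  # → [70, 13, 17, 62, 70, 17, 53]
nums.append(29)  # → [70, 13, 17, 62, 70, 17, 53, 29]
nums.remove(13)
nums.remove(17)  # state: [70, 62, 70, 17, 53, 29]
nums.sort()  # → [17, 29, 53, 62, 70, 70]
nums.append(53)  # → [17, 29, 53, 62, 70, 70, 53]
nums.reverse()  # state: [53, 70, 70, 62, 53, 29, 17]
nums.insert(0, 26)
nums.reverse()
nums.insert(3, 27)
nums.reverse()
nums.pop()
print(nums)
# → [26, 53, 70, 70, 62, 27, 53, 29]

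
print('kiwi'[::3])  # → ki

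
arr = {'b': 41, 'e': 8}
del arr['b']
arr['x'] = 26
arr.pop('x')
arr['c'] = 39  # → {'e': 8, 'c': 39}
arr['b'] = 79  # {'e': 8, 'c': 39, 'b': 79}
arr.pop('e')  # 8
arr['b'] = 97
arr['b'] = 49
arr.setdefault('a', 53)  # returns 53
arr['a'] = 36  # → {'c': 39, 'b': 49, 'a': 36}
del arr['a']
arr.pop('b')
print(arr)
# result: {'c': 39}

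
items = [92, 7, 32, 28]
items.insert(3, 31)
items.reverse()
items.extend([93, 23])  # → [28, 31, 32, 7, 92, 93, 23]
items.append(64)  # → [28, 31, 32, 7, 92, 93, 23, 64]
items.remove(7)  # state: [28, 31, 32, 92, 93, 23, 64]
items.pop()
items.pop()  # 23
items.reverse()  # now [93, 92, 32, 31, 28]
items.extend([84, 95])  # [93, 92, 32, 31, 28, 84, 95]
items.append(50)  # [93, 92, 32, 31, 28, 84, 95, 50]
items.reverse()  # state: [50, 95, 84, 28, 31, 32, 92, 93]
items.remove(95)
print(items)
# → [50, 84, 28, 31, 32, 92, 93]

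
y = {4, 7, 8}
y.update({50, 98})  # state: {4, 7, 8, 50, 98}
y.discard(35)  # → {4, 7, 8, 50, 98}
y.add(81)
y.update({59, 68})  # {4, 7, 8, 50, 59, 68, 81, 98}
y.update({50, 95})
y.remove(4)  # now {7, 8, 50, 59, 68, 81, 95, 98}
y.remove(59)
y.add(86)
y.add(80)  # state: {7, 8, 50, 68, 80, 81, 86, 95, 98}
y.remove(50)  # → {7, 8, 68, 80, 81, 86, 95, 98}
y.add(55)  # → {7, 8, 55, 68, 80, 81, 86, 95, 98}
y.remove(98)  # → {7, 8, 55, 68, 80, 81, 86, 95}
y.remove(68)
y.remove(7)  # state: {8, 55, 80, 81, 86, 95}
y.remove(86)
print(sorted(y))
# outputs [8, 55, 80, 81, 95]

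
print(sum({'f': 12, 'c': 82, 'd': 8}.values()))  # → 102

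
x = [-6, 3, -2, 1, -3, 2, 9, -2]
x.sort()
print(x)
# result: [-6, -3, -2, -2, 1, 2, 3, 9]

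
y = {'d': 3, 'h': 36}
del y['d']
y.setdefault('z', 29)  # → 29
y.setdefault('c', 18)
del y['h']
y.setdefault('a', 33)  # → 33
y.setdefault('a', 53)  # 33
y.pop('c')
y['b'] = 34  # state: {'z': 29, 'a': 33, 'b': 34}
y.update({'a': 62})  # {'z': 29, 'a': 62, 'b': 34}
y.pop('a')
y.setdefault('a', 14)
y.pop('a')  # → 14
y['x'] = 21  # {'z': 29, 'b': 34, 'x': 21}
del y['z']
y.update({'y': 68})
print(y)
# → {'b': 34, 'x': 21, 'y': 68}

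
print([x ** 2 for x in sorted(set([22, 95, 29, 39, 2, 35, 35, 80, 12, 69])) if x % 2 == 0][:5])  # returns [4, 144, 484, 6400]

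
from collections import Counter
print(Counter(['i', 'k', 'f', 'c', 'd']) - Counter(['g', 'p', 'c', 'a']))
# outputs Counter({'i': 1, 'k': 1, 'f': 1, 'd': 1})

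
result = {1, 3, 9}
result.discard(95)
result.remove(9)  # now {1, 3}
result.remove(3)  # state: {1}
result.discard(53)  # {1}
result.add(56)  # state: {1, 56}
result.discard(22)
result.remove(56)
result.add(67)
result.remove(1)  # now {67}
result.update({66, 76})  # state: {66, 67, 76}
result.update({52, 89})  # {52, 66, 67, 76, 89}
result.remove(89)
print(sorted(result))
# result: [52, 66, 67, 76]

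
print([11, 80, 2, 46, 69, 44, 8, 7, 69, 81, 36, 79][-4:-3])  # [69]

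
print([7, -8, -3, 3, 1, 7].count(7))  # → 2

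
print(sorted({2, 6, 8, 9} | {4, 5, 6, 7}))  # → [2, 4, 5, 6, 7, 8, 9]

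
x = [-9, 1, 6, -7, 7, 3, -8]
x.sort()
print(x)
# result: [-9, -8, -7, 1, 3, 6, 7]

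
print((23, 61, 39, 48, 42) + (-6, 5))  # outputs (23, 61, 39, 48, 42, -6, 5)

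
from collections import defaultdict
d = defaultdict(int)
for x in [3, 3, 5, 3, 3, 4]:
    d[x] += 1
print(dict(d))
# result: {3: 4, 5: 1, 4: 1}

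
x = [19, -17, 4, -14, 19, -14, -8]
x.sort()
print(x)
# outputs [-17, -14, -14, -8, 4, 19, 19]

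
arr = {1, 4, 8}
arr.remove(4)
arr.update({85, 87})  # {1, 8, 85, 87}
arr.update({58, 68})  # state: {1, 8, 58, 68, 85, 87}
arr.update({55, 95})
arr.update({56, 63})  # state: {1, 8, 55, 56, 58, 63, 68, 85, 87, 95}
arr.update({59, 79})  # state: {1, 8, 55, 56, 58, 59, 63, 68, 79, 85, 87, 95}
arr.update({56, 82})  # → {1, 8, 55, 56, 58, 59, 63, 68, 79, 82, 85, 87, 95}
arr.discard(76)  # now {1, 8, 55, 56, 58, 59, 63, 68, 79, 82, 85, 87, 95}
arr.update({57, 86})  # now {1, 8, 55, 56, 57, 58, 59, 63, 68, 79, 82, 85, 86, 87, 95}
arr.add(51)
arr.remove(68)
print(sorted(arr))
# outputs [1, 8, 51, 55, 56, 57, 58, 59, 63, 79, 82, 85, 86, 87, 95]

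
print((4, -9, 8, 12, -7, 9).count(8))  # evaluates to 1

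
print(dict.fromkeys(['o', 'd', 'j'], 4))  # {'o': 4, 'd': 4, 'j': 4}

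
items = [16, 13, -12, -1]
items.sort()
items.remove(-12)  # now [-1, 13, 16]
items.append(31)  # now [-1, 13, 16, 31]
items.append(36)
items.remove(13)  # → [-1, 16, 31, 36]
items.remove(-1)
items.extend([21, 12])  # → [16, 31, 36, 21, 12]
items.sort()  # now [12, 16, 21, 31, 36]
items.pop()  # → 36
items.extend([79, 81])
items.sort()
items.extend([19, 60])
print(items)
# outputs [12, 16, 21, 31, 79, 81, 19, 60]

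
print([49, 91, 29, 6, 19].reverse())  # None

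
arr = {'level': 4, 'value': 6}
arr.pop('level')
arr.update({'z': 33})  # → {'value': 6, 'z': 33}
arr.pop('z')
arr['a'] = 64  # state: {'value': 6, 'a': 64}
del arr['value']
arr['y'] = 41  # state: {'a': 64, 'y': 41}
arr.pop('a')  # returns 64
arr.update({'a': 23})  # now {'y': 41, 'a': 23}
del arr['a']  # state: {'y': 41}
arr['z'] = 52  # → {'y': 41, 'z': 52}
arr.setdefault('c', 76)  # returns 76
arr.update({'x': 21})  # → {'y': 41, 'z': 52, 'c': 76, 'x': 21}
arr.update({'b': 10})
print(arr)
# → {'y': 41, 'z': 52, 'c': 76, 'x': 21, 'b': 10}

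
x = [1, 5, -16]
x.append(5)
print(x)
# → [1, 5, -16, 5]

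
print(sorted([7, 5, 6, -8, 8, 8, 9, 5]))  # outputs [-8, 5, 5, 6, 7, 8, 8, 9]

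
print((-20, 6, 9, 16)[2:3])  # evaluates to (9,)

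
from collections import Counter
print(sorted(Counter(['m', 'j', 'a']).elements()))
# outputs ['a', 'j', 'm']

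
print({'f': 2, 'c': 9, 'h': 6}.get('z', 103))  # 103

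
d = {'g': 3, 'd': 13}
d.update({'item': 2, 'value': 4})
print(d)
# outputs {'g': 3, 'd': 13, 'item': 2, 'value': 4}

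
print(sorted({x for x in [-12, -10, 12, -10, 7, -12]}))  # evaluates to [-12, -10, 7, 12]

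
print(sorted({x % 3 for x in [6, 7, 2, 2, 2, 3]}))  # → [0, 1, 2]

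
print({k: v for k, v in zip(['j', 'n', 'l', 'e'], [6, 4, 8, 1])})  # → {'j': 6, 'n': 4, 'l': 8, 'e': 1}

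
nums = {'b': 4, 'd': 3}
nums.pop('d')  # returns 3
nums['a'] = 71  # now {'b': 4, 'a': 71}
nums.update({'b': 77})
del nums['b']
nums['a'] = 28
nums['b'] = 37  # {'a': 28, 'b': 37}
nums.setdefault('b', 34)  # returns 37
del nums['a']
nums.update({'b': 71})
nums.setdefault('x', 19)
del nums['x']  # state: {'b': 71}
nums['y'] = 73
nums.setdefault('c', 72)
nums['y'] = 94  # {'b': 71, 'y': 94, 'c': 72}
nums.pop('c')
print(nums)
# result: {'b': 71, 'y': 94}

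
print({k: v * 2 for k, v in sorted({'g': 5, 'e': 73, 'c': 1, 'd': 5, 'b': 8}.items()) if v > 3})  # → {'b': 16, 'd': 10, 'e': 146, 'g': 10}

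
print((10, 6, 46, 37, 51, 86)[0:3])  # (10, 6, 46)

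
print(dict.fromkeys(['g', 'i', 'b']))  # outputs {'g': None, 'i': None, 'b': None}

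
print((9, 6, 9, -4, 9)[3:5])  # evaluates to (-4, 9)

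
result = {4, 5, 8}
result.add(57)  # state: {4, 5, 8, 57}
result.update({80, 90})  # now {4, 5, 8, 57, 80, 90}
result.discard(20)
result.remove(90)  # {4, 5, 8, 57, 80}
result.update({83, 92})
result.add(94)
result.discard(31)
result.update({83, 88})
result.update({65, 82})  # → {4, 5, 8, 57, 65, 80, 82, 83, 88, 92, 94}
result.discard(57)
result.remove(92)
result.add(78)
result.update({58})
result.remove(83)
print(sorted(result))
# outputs [4, 5, 8, 58, 65, 78, 80, 82, 88, 94]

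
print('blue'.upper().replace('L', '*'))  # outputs B*UE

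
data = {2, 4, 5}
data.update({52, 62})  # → {2, 4, 5, 52, 62}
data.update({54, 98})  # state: {2, 4, 5, 52, 54, 62, 98}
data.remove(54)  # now {2, 4, 5, 52, 62, 98}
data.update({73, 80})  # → {2, 4, 5, 52, 62, 73, 80, 98}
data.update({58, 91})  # {2, 4, 5, 52, 58, 62, 73, 80, 91, 98}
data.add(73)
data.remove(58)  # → {2, 4, 5, 52, 62, 73, 80, 91, 98}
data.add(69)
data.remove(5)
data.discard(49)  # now {2, 4, 52, 62, 69, 73, 80, 91, 98}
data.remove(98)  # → {2, 4, 52, 62, 69, 73, 80, 91}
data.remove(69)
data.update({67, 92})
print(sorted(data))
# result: [2, 4, 52, 62, 67, 73, 80, 91, 92]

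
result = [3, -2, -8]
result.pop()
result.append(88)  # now [3, -2, 88]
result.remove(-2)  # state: [3, 88]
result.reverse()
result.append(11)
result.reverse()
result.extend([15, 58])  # [11, 3, 88, 15, 58]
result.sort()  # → [3, 11, 15, 58, 88]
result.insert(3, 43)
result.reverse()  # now [88, 58, 43, 15, 11, 3]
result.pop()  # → 3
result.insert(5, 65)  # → [88, 58, 43, 15, 11, 65]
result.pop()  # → 65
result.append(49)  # [88, 58, 43, 15, 11, 49]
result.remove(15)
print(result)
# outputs [88, 58, 43, 11, 49]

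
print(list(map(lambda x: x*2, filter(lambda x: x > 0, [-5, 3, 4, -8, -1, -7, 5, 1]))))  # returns [6, 8, 10, 2]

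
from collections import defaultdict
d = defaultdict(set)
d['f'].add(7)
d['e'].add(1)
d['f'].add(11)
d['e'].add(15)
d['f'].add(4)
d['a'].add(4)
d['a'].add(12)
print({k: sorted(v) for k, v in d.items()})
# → {'f': [4, 7, 11], 'e': [1, 15], 'a': [4, 12]}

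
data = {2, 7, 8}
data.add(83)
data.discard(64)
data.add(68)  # {2, 7, 8, 68, 83}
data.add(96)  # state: {2, 7, 8, 68, 83, 96}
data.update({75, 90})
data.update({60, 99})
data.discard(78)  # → {2, 7, 8, 60, 68, 75, 83, 90, 96, 99}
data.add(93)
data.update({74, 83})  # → {2, 7, 8, 60, 68, 74, 75, 83, 90, 93, 96, 99}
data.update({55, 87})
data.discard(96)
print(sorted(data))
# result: [2, 7, 8, 55, 60, 68, 74, 75, 83, 87, 90, 93, 99]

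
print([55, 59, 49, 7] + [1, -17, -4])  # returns [55, 59, 49, 7, 1, -17, -4]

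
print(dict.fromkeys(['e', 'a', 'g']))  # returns {'e': None, 'a': None, 'g': None}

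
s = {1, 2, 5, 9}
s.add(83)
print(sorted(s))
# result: [1, 2, 5, 9, 83]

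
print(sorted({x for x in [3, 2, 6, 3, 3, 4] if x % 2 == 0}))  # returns [2, 4, 6]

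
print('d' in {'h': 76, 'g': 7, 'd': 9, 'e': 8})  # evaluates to True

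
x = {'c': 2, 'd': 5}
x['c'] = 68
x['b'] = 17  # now {'c': 68, 'd': 5, 'b': 17}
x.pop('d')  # 5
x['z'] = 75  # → {'c': 68, 'b': 17, 'z': 75}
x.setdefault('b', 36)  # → 17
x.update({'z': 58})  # {'c': 68, 'b': 17, 'z': 58}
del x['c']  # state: {'b': 17, 'z': 58}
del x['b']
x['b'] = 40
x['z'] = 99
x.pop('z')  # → 99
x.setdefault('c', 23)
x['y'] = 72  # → {'b': 40, 'c': 23, 'y': 72}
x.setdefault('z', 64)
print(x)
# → {'b': 40, 'c': 23, 'y': 72, 'z': 64}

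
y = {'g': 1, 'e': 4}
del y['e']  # {'g': 1}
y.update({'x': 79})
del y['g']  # {'x': 79}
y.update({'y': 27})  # {'x': 79, 'y': 27}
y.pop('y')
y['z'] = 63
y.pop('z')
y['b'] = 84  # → {'x': 79, 'b': 84}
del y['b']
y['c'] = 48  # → {'x': 79, 'c': 48}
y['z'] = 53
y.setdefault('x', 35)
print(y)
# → {'x': 79, 'c': 48, 'z': 53}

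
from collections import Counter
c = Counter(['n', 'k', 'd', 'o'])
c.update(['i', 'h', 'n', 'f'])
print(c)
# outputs Counter({'n': 2, 'k': 1, 'd': 1, 'o': 1, 'i': 1, 'h': 1, 'f': 1})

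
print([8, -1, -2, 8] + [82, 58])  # [8, -1, -2, 8, 82, 58]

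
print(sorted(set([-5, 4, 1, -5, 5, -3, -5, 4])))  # [-5, -3, 1, 4, 5]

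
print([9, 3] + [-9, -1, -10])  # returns [9, 3, -9, -1, -10]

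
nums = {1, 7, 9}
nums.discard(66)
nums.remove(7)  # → {1, 9}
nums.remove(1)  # {9}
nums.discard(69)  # {9}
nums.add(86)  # {9, 86}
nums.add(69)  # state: {9, 69, 86}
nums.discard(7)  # {9, 69, 86}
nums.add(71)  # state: {9, 69, 71, 86}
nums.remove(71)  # {9, 69, 86}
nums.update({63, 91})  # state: {9, 63, 69, 86, 91}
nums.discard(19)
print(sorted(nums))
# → [9, 63, 69, 86, 91]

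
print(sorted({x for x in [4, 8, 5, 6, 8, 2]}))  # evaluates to [2, 4, 5, 6, 8]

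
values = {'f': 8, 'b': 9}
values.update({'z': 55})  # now {'f': 8, 'b': 9, 'z': 55}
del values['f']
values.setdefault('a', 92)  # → 92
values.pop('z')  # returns 55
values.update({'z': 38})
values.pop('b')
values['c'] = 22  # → {'a': 92, 'z': 38, 'c': 22}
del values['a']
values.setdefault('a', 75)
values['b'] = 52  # {'z': 38, 'c': 22, 'a': 75, 'b': 52}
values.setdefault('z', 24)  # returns 38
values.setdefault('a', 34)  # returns 75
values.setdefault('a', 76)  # 75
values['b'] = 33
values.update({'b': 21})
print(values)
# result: {'z': 38, 'c': 22, 'a': 75, 'b': 21}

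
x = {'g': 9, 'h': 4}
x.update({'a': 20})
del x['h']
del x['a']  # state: {'g': 9}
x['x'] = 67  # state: {'g': 9, 'x': 67}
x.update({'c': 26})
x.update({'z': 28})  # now {'g': 9, 'x': 67, 'c': 26, 'z': 28}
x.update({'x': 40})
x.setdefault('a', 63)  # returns 63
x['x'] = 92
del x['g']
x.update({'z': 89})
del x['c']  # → {'x': 92, 'z': 89, 'a': 63}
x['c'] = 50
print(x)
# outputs {'x': 92, 'z': 89, 'a': 63, 'c': 50}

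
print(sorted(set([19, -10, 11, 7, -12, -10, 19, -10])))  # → [-12, -10, 7, 11, 19]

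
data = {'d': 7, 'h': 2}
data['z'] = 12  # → {'d': 7, 'h': 2, 'z': 12}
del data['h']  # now {'d': 7, 'z': 12}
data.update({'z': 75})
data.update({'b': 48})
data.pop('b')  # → 48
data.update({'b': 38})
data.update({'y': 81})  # {'d': 7, 'z': 75, 'b': 38, 'y': 81}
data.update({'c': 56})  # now {'d': 7, 'z': 75, 'b': 38, 'y': 81, 'c': 56}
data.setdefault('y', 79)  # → 81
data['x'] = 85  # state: {'d': 7, 'z': 75, 'b': 38, 'y': 81, 'c': 56, 'x': 85}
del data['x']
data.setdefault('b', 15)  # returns 38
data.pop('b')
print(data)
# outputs {'d': 7, 'z': 75, 'y': 81, 'c': 56}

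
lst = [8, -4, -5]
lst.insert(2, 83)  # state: [8, -4, 83, -5]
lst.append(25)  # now [8, -4, 83, -5, 25]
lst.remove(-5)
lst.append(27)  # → [8, -4, 83, 25, 27]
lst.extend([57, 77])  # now [8, -4, 83, 25, 27, 57, 77]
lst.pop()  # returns 77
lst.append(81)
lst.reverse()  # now [81, 57, 27, 25, 83, -4, 8]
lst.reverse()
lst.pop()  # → 81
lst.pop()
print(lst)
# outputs [8, -4, 83, 25, 27]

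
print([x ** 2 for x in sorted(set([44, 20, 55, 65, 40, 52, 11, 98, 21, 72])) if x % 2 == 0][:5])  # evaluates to [400, 1600, 1936, 2704, 5184]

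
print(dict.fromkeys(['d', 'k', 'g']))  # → {'d': None, 'k': None, 'g': None}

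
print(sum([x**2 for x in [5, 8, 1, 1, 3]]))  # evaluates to 100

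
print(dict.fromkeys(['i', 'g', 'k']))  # {'i': None, 'g': None, 'k': None}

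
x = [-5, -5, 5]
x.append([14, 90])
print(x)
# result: [-5, -5, 5, [14, 90]]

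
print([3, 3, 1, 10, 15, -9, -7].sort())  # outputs None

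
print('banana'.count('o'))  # 0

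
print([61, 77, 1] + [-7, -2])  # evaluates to [61, 77, 1, -7, -2]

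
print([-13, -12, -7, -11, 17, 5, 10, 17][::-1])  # [17, 10, 5, 17, -11, -7, -12, -13]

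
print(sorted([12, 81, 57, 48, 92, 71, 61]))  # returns [12, 48, 57, 61, 71, 81, 92]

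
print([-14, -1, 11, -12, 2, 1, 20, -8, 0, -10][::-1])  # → [-10, 0, -8, 20, 1, 2, -12, 11, -1, -14]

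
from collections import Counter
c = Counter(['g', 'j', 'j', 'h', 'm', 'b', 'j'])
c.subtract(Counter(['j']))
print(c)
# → Counter({'j': 2, 'g': 1, 'h': 1, 'm': 1, 'b': 1})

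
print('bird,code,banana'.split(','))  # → ['bird', 'code', 'banana']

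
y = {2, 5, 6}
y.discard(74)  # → {2, 5, 6}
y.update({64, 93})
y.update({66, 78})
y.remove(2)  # {5, 6, 64, 66, 78, 93}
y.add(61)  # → {5, 6, 61, 64, 66, 78, 93}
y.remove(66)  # {5, 6, 61, 64, 78, 93}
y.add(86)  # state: {5, 6, 61, 64, 78, 86, 93}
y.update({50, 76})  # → {5, 6, 50, 61, 64, 76, 78, 86, 93}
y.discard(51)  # {5, 6, 50, 61, 64, 76, 78, 86, 93}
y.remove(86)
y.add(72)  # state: {5, 6, 50, 61, 64, 72, 76, 78, 93}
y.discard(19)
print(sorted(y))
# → [5, 6, 50, 61, 64, 72, 76, 78, 93]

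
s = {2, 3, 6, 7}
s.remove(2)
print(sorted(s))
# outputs [3, 6, 7]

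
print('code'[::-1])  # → edoc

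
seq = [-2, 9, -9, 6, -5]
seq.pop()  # -5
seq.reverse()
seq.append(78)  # [6, -9, 9, -2, 78]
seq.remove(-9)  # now [6, 9, -2, 78]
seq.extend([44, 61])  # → [6, 9, -2, 78, 44, 61]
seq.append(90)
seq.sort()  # [-2, 6, 9, 44, 61, 78, 90]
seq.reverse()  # [90, 78, 61, 44, 9, 6, -2]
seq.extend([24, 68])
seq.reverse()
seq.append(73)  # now [68, 24, -2, 6, 9, 44, 61, 78, 90, 73]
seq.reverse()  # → [73, 90, 78, 61, 44, 9, 6, -2, 24, 68]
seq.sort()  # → [-2, 6, 9, 24, 44, 61, 68, 73, 78, 90]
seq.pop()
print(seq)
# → [-2, 6, 9, 24, 44, 61, 68, 73, 78]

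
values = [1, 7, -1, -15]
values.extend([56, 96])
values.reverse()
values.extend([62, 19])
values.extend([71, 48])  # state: [96, 56, -15, -1, 7, 1, 62, 19, 71, 48]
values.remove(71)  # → [96, 56, -15, -1, 7, 1, 62, 19, 48]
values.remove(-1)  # [96, 56, -15, 7, 1, 62, 19, 48]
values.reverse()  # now [48, 19, 62, 1, 7, -15, 56, 96]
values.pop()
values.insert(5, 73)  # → [48, 19, 62, 1, 7, 73, -15, 56]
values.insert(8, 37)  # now [48, 19, 62, 1, 7, 73, -15, 56, 37]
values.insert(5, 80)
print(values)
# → [48, 19, 62, 1, 7, 80, 73, -15, 56, 37]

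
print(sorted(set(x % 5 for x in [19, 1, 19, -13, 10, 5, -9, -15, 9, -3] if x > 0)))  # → [0, 1, 4]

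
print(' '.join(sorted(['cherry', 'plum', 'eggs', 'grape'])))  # cherry eggs grape plum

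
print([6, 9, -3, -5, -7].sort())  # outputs None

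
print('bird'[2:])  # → rd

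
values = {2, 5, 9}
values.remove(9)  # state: {2, 5}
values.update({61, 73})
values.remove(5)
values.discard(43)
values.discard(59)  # {2, 61, 73}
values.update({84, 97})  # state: {2, 61, 73, 84, 97}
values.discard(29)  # {2, 61, 73, 84, 97}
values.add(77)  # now {2, 61, 73, 77, 84, 97}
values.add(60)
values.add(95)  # {2, 60, 61, 73, 77, 84, 95, 97}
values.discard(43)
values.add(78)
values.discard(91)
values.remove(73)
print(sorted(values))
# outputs [2, 60, 61, 77, 78, 84, 95, 97]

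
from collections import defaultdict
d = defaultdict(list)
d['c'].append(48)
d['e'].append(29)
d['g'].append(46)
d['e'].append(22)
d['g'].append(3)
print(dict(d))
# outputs {'c': [48], 'e': [29, 22], 'g': [46, 3]}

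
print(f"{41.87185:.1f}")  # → 41.9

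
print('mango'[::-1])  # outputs ognam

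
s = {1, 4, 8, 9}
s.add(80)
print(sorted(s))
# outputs [1, 4, 8, 9, 80]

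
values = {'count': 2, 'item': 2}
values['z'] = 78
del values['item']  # {'count': 2, 'z': 78}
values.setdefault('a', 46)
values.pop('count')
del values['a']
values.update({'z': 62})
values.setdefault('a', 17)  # 17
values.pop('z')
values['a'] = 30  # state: {'a': 30}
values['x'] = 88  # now {'a': 30, 'x': 88}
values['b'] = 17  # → {'a': 30, 'x': 88, 'b': 17}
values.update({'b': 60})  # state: {'a': 30, 'x': 88, 'b': 60}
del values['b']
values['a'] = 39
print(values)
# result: {'a': 39, 'x': 88}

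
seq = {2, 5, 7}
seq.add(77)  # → {2, 5, 7, 77}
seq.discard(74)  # {2, 5, 7, 77}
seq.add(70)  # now {2, 5, 7, 70, 77}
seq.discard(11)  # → {2, 5, 7, 70, 77}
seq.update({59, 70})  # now {2, 5, 7, 59, 70, 77}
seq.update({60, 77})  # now {2, 5, 7, 59, 60, 70, 77}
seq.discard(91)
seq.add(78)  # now {2, 5, 7, 59, 60, 70, 77, 78}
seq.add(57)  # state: {2, 5, 7, 57, 59, 60, 70, 77, 78}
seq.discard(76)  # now {2, 5, 7, 57, 59, 60, 70, 77, 78}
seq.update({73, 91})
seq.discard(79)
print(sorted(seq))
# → [2, 5, 7, 57, 59, 60, 70, 73, 77, 78, 91]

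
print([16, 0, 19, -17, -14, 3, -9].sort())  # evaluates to None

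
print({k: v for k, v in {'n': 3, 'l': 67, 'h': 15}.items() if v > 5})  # {'l': 67, 'h': 15}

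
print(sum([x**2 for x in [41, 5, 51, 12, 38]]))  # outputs 5895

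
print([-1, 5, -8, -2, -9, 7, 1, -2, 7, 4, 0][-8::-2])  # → [-2, 5]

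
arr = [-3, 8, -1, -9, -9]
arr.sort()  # [-9, -9, -3, -1, 8]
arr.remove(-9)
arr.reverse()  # [8, -1, -3, -9]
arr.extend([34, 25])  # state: [8, -1, -3, -9, 34, 25]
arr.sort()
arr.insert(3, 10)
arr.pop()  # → 34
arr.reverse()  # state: [25, 8, 10, -1, -3, -9]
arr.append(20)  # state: [25, 8, 10, -1, -3, -9, 20]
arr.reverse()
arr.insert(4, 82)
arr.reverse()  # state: [25, 8, 10, 82, -1, -3, -9, 20]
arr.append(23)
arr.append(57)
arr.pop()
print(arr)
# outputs [25, 8, 10, 82, -1, -3, -9, 20, 23]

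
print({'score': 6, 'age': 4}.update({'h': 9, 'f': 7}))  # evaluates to None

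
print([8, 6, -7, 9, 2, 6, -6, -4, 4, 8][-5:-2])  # [6, -6, -4]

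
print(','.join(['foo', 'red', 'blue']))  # foo,red,blue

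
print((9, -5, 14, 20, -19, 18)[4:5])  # (-19,)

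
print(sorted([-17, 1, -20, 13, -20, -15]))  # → [-20, -20, -17, -15, 1, 13]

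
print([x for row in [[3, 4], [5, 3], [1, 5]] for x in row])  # [3, 4, 5, 3, 1, 5]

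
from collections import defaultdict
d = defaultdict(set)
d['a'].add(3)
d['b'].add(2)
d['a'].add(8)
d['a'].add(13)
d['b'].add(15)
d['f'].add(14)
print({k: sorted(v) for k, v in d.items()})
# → {'a': [3, 8, 13], 'b': [2, 15], 'f': [14]}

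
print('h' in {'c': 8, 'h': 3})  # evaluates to True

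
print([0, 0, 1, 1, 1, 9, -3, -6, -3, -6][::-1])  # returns [-6, -3, -6, -3, 9, 1, 1, 1, 0, 0]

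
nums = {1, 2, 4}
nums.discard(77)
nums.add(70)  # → {1, 2, 4, 70}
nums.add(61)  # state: {1, 2, 4, 61, 70}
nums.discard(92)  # {1, 2, 4, 61, 70}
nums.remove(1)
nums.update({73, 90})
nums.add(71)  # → {2, 4, 61, 70, 71, 73, 90}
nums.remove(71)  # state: {2, 4, 61, 70, 73, 90}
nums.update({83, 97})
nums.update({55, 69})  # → {2, 4, 55, 61, 69, 70, 73, 83, 90, 97}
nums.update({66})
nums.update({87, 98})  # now {2, 4, 55, 61, 66, 69, 70, 73, 83, 87, 90, 97, 98}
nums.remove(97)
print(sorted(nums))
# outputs [2, 4, 55, 61, 66, 69, 70, 73, 83, 87, 90, 98]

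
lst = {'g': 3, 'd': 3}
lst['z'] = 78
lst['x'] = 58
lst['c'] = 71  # {'g': 3, 'd': 3, 'z': 78, 'x': 58, 'c': 71}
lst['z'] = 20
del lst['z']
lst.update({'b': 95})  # {'g': 3, 'd': 3, 'x': 58, 'c': 71, 'b': 95}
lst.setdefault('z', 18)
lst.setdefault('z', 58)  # 18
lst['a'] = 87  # {'g': 3, 'd': 3, 'x': 58, 'c': 71, 'b': 95, 'z': 18, 'a': 87}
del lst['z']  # {'g': 3, 'd': 3, 'x': 58, 'c': 71, 'b': 95, 'a': 87}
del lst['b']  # {'g': 3, 'd': 3, 'x': 58, 'c': 71, 'a': 87}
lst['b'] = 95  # {'g': 3, 'd': 3, 'x': 58, 'c': 71, 'a': 87, 'b': 95}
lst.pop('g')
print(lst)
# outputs {'d': 3, 'x': 58, 'c': 71, 'a': 87, 'b': 95}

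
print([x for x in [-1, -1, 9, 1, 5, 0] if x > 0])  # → [9, 1, 5]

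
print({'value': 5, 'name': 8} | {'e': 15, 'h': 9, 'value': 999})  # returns {'value': 999, 'name': 8, 'e': 15, 'h': 9}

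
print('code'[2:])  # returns de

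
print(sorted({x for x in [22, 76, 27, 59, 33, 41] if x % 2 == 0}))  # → [22, 76]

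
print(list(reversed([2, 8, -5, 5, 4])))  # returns [4, 5, -5, 8, 2]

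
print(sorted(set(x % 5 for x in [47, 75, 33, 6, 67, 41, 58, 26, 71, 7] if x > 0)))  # [0, 1, 2, 3]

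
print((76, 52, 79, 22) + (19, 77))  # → (76, 52, 79, 22, 19, 77)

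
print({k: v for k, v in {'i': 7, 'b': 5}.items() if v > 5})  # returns {'i': 7}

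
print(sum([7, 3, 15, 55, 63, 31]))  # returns 174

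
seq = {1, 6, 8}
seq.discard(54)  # {1, 6, 8}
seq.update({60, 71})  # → {1, 6, 8, 60, 71}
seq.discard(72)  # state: {1, 6, 8, 60, 71}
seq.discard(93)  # {1, 6, 8, 60, 71}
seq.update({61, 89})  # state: {1, 6, 8, 60, 61, 71, 89}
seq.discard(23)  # {1, 6, 8, 60, 61, 71, 89}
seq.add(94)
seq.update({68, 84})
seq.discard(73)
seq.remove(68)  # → {1, 6, 8, 60, 61, 71, 84, 89, 94}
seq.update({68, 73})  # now {1, 6, 8, 60, 61, 68, 71, 73, 84, 89, 94}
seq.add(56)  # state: {1, 6, 8, 56, 60, 61, 68, 71, 73, 84, 89, 94}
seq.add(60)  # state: {1, 6, 8, 56, 60, 61, 68, 71, 73, 84, 89, 94}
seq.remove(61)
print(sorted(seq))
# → [1, 6, 8, 56, 60, 68, 71, 73, 84, 89, 94]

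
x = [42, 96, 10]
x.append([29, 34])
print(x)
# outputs [42, 96, 10, [29, 34]]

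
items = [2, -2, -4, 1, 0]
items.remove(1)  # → [2, -2, -4, 0]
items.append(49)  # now [2, -2, -4, 0, 49]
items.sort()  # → [-4, -2, 0, 2, 49]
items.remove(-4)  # [-2, 0, 2, 49]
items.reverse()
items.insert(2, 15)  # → [49, 2, 15, 0, -2]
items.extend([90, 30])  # [49, 2, 15, 0, -2, 90, 30]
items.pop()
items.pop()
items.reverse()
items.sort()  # [-2, 0, 2, 15, 49]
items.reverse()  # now [49, 15, 2, 0, -2]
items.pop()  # -2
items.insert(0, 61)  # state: [61, 49, 15, 2, 0]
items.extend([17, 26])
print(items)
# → [61, 49, 15, 2, 0, 17, 26]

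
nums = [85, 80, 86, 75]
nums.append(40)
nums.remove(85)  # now [80, 86, 75, 40]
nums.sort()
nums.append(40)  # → [40, 75, 80, 86, 40]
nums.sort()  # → [40, 40, 75, 80, 86]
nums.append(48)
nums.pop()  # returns 48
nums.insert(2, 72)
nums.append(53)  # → [40, 40, 72, 75, 80, 86, 53]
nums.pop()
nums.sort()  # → [40, 40, 72, 75, 80, 86]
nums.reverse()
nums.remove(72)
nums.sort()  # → [40, 40, 75, 80, 86]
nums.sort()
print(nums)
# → [40, 40, 75, 80, 86]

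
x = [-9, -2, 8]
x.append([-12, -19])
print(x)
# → [-9, -2, 8, [-12, -19]]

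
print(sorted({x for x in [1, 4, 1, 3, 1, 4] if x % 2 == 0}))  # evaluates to [4]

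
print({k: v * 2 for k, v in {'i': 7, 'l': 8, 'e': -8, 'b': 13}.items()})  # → {'i': 14, 'l': 16, 'e': -16, 'b': 26}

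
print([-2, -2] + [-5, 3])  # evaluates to [-2, -2, -5, 3]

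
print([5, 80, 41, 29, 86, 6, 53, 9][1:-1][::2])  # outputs [80, 29, 6]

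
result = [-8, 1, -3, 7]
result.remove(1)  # [-8, -3, 7]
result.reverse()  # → [7, -3, -8]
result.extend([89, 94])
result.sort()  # [-8, -3, 7, 89, 94]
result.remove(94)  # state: [-8, -3, 7, 89]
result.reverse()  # [89, 7, -3, -8]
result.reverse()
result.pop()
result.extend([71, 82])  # [-8, -3, 7, 71, 82]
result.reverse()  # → [82, 71, 7, -3, -8]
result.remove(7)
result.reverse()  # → [-8, -3, 71, 82]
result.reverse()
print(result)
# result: [82, 71, -3, -8]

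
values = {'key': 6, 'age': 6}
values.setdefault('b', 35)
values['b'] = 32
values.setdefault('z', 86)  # 86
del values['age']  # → {'key': 6, 'b': 32, 'z': 86}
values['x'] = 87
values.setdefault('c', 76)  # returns 76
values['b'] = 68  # {'key': 6, 'b': 68, 'z': 86, 'x': 87, 'c': 76}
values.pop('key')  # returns 6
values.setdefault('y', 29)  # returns 29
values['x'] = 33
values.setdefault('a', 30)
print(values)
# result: {'b': 68, 'z': 86, 'x': 33, 'c': 76, 'y': 29, 'a': 30}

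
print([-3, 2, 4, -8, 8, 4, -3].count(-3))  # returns 2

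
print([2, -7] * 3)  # [2, -7, 2, -7, 2, -7]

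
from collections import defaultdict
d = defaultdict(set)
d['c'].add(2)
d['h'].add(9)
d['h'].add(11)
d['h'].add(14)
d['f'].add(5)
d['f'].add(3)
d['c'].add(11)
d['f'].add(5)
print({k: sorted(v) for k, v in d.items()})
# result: {'c': [2, 11], 'h': [9, 11, 14], 'f': [3, 5]}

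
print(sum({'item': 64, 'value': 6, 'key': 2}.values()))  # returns 72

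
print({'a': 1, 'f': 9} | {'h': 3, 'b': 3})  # {'a': 1, 'f': 9, 'h': 3, 'b': 3}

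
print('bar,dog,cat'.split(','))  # ['bar', 'dog', 'cat']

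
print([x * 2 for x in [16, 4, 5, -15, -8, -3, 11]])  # [32, 8, 10, -30, -16, -6, 22]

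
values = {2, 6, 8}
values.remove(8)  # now {2, 6}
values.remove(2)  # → {6}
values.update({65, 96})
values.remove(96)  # {6, 65}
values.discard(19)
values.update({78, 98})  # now {6, 65, 78, 98}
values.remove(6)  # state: {65, 78, 98}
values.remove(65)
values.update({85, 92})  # {78, 85, 92, 98}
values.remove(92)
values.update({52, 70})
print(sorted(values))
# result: [52, 70, 78, 85, 98]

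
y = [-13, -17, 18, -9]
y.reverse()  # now [-9, 18, -17, -13]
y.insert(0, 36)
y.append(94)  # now [36, -9, 18, -17, -13, 94]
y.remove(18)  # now [36, -9, -17, -13, 94]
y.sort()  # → [-17, -13, -9, 36, 94]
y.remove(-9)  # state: [-17, -13, 36, 94]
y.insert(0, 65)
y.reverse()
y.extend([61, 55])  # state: [94, 36, -13, -17, 65, 61, 55]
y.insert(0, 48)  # [48, 94, 36, -13, -17, 65, 61, 55]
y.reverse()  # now [55, 61, 65, -17, -13, 36, 94, 48]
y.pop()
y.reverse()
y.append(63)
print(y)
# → [94, 36, -13, -17, 65, 61, 55, 63]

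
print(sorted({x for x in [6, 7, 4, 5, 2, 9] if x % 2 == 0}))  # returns [2, 4, 6]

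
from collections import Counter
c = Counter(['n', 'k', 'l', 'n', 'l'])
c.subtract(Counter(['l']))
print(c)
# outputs Counter({'n': 2, 'k': 1, 'l': 1})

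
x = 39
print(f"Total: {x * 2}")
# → Total: 78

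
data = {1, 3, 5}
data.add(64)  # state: {1, 3, 5, 64}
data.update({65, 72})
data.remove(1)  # {3, 5, 64, 65, 72}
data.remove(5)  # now {3, 64, 65, 72}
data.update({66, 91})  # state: {3, 64, 65, 66, 72, 91}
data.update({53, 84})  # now {3, 53, 64, 65, 66, 72, 84, 91}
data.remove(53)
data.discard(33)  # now {3, 64, 65, 66, 72, 84, 91}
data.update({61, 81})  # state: {3, 61, 64, 65, 66, 72, 81, 84, 91}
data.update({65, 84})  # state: {3, 61, 64, 65, 66, 72, 81, 84, 91}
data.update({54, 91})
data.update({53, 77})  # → {3, 53, 54, 61, 64, 65, 66, 72, 77, 81, 84, 91}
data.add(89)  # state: {3, 53, 54, 61, 64, 65, 66, 72, 77, 81, 84, 89, 91}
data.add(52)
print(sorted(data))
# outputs [3, 52, 53, 54, 61, 64, 65, 66, 72, 77, 81, 84, 89, 91]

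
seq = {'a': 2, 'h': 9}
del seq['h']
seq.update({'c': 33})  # {'a': 2, 'c': 33}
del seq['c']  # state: {'a': 2}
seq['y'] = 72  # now {'a': 2, 'y': 72}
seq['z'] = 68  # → {'a': 2, 'y': 72, 'z': 68}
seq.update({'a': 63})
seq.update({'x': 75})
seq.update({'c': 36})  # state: {'a': 63, 'y': 72, 'z': 68, 'x': 75, 'c': 36}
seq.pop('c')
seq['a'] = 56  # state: {'a': 56, 'y': 72, 'z': 68, 'x': 75}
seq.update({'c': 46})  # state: {'a': 56, 'y': 72, 'z': 68, 'x': 75, 'c': 46}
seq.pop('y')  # 72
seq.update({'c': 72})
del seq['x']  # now {'a': 56, 'z': 68, 'c': 72}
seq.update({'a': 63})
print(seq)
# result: {'a': 63, 'z': 68, 'c': 72}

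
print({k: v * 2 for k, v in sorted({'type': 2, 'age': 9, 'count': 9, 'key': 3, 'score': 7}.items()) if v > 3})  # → {'age': 18, 'count': 18, 'score': 14}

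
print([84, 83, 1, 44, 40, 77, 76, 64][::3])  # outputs [84, 44, 76]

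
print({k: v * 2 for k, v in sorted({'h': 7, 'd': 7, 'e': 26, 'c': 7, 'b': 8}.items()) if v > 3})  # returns {'b': 16, 'c': 14, 'd': 14, 'e': 52, 'h': 14}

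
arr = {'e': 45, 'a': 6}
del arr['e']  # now {'a': 6}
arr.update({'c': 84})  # {'a': 6, 'c': 84}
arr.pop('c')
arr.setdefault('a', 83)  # 6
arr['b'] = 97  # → {'a': 6, 'b': 97}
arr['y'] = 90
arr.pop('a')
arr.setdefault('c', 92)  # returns 92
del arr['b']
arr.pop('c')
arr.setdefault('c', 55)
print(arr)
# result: {'y': 90, 'c': 55}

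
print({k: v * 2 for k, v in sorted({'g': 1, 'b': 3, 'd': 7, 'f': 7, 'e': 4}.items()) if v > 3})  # {'d': 14, 'e': 8, 'f': 14}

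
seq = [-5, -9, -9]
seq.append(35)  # [-5, -9, -9, 35]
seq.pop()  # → 35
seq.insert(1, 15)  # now [-5, 15, -9, -9]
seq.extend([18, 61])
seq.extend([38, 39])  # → [-5, 15, -9, -9, 18, 61, 38, 39]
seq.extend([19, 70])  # [-5, 15, -9, -9, 18, 61, 38, 39, 19, 70]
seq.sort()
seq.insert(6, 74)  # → [-9, -9, -5, 15, 18, 19, 74, 38, 39, 61, 70]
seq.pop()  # 70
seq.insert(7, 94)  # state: [-9, -9, -5, 15, 18, 19, 74, 94, 38, 39, 61]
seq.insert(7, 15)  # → [-9, -9, -5, 15, 18, 19, 74, 15, 94, 38, 39, 61]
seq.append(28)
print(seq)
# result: [-9, -9, -5, 15, 18, 19, 74, 15, 94, 38, 39, 61, 28]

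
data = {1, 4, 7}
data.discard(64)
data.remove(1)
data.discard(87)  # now {4, 7}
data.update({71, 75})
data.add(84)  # {4, 7, 71, 75, 84}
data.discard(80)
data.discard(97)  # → {4, 7, 71, 75, 84}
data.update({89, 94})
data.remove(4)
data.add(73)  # {7, 71, 73, 75, 84, 89, 94}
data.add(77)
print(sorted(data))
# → [7, 71, 73, 75, 77, 84, 89, 94]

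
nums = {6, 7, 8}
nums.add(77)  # {6, 7, 8, 77}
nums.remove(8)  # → {6, 7, 77}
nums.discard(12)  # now {6, 7, 77}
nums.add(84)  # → {6, 7, 77, 84}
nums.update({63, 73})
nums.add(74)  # {6, 7, 63, 73, 74, 77, 84}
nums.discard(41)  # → {6, 7, 63, 73, 74, 77, 84}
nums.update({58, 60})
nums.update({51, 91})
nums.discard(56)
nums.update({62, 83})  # {6, 7, 51, 58, 60, 62, 63, 73, 74, 77, 83, 84, 91}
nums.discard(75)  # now {6, 7, 51, 58, 60, 62, 63, 73, 74, 77, 83, 84, 91}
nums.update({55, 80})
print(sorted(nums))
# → [6, 7, 51, 55, 58, 60, 62, 63, 73, 74, 77, 80, 83, 84, 91]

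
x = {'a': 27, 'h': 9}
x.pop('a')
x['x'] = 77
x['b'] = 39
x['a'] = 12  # {'h': 9, 'x': 77, 'b': 39, 'a': 12}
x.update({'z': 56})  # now {'h': 9, 'x': 77, 'b': 39, 'a': 12, 'z': 56}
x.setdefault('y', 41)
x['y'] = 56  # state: {'h': 9, 'x': 77, 'b': 39, 'a': 12, 'z': 56, 'y': 56}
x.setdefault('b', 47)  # 39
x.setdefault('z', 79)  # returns 56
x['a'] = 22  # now {'h': 9, 'x': 77, 'b': 39, 'a': 22, 'z': 56, 'y': 56}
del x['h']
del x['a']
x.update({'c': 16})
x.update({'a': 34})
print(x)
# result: {'x': 77, 'b': 39, 'z': 56, 'y': 56, 'c': 16, 'a': 34}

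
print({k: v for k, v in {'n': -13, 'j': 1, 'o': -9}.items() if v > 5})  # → {}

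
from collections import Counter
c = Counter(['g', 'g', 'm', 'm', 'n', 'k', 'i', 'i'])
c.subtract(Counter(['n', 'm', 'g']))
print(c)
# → Counter({'i': 2, 'g': 1, 'm': 1, 'k': 1, 'n': 0})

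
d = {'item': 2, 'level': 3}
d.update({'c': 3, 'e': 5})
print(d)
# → {'item': 2, 'level': 3, 'c': 3, 'e': 5}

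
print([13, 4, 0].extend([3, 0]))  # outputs None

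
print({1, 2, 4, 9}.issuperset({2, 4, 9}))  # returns True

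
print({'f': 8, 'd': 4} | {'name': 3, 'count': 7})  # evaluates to {'f': 8, 'd': 4, 'name': 3, 'count': 7}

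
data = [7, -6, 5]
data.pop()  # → 5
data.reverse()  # [-6, 7]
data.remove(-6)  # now [7]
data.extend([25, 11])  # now [7, 25, 11]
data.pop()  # 11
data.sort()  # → [7, 25]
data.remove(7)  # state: [25]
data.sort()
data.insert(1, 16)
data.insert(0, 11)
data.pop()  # 16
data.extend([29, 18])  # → [11, 25, 29, 18]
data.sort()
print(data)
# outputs [11, 18, 25, 29]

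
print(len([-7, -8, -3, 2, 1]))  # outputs 5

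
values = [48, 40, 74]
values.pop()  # 74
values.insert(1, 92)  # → [48, 92, 40]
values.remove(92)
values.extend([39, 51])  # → [48, 40, 39, 51]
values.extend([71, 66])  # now [48, 40, 39, 51, 71, 66]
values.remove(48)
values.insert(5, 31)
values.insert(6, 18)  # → [40, 39, 51, 71, 66, 31, 18]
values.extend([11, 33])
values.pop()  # 33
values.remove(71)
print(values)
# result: [40, 39, 51, 66, 31, 18, 11]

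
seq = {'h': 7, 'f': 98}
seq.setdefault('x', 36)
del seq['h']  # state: {'f': 98, 'x': 36}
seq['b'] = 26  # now {'f': 98, 'x': 36, 'b': 26}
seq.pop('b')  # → 26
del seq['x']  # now {'f': 98}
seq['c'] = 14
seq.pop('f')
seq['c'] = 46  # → {'c': 46}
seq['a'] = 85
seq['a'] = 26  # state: {'c': 46, 'a': 26}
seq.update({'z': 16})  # {'c': 46, 'a': 26, 'z': 16}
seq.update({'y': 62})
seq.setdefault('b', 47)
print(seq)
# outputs {'c': 46, 'a': 26, 'z': 16, 'y': 62, 'b': 47}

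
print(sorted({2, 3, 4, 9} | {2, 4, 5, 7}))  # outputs [2, 3, 4, 5, 7, 9]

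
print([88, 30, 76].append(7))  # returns None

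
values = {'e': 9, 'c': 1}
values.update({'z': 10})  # {'e': 9, 'c': 1, 'z': 10}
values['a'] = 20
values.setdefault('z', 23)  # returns 10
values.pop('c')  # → 1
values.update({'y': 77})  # {'e': 9, 'z': 10, 'a': 20, 'y': 77}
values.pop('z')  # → 10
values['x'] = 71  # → {'e': 9, 'a': 20, 'y': 77, 'x': 71}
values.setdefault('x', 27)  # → 71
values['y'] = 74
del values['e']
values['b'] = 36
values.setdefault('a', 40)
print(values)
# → {'a': 20, 'y': 74, 'x': 71, 'b': 36}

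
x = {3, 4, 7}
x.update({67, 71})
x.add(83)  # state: {3, 4, 7, 67, 71, 83}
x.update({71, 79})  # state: {3, 4, 7, 67, 71, 79, 83}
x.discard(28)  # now {3, 4, 7, 67, 71, 79, 83}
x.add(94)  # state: {3, 4, 7, 67, 71, 79, 83, 94}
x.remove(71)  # {3, 4, 7, 67, 79, 83, 94}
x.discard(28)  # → {3, 4, 7, 67, 79, 83, 94}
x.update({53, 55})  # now {3, 4, 7, 53, 55, 67, 79, 83, 94}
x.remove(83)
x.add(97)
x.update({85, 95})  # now {3, 4, 7, 53, 55, 67, 79, 85, 94, 95, 97}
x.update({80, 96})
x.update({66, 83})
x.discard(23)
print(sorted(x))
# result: [3, 4, 7, 53, 55, 66, 67, 79, 80, 83, 85, 94, 95, 96, 97]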